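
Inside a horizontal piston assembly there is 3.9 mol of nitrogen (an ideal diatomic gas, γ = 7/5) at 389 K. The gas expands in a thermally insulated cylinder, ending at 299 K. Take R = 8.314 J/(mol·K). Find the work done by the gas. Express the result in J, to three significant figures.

Adiabatic ⇒ Q = 0, so W_by = −ΔU = nCᵥ(T₁ − T₂).
Cᵥ = 5R/2 = 20.79 J/(mol·K).
W = (3.9)(20.79)(389 − 299) = 7296 J.

W ≈ 7300 J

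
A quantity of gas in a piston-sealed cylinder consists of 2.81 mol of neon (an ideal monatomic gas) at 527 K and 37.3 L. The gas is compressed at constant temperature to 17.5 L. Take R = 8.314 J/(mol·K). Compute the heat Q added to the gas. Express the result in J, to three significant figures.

Isothermal ⇒ ΔU = 0, so Q = W = nRT ln(V₂/V₁).
Q = (2.81)(8.314)(527) ln(17.5/37.3) = 12312 × -0.7568 = -9318 J.

Q ≈ -9320 J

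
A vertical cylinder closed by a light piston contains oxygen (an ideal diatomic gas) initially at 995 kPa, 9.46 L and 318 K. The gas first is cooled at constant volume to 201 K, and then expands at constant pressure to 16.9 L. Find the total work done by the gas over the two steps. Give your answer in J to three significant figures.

W_total ≈ 4680 J

Step 1 (isochoric): W = 0 (constant volume).
After step 1: P = 628.9 kPa (V unchanged).
Step 2 (isobaric): W = PΔV = (628.9 kPa)(16.9 − 9.46 L) = 4679 J.
W_total = 0 + 4679 = 4679 J.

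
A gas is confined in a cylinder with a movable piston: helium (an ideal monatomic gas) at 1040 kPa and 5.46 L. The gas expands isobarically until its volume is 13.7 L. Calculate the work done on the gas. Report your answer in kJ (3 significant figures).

W ≈ -8.57 kJ

Isobaric: W = P ΔV.
W = (1040 kPa)(13.7 − 5.46 L) = (1040)(8.24) = 8570 J.
Work on gas = −W_by = -8570 J.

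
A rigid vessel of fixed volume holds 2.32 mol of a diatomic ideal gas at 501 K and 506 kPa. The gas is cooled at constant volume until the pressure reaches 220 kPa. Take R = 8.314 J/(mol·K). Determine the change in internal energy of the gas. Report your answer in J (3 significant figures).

ΔU ≈ -13700 J

Constant volume ⇒ W = 0, so Q = ΔU = nCᵥΔT with Cᵥ = 5R/2 = 20.79 J/(mol·K).
At constant V, T₂/T₁ = P₂/P₁ ⇒ ΔT = T₁(P₂/P₁ − 1) = 501·(220/506 − 1) = -283.2 K.
ΔU = (2.32)(20.79)(-283.2) = -13655 J.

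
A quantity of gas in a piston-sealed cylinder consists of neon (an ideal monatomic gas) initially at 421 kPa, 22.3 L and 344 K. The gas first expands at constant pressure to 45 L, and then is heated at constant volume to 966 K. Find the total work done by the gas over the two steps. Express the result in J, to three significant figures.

W_total ≈ 9560 J

Step 1 (isobaric): W = PΔV = (421 kPa)(45 − 22.3 L) = 9557 J.
Step 2 (isochoric): W = 0 (constant volume).
W_total = 9557 + 0 = 9557 J.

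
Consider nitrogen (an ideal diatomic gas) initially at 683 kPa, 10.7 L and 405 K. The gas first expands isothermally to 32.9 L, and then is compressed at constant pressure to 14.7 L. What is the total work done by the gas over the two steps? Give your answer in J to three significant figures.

W_total ≈ 4170 J

Step 1 (isothermal): W = P₁V₁ ln(V₂/V₁) = (7308) ln(32.9/10.7) = 8209 J.
After step 1: P = 222.1 kPa, V = 32.9 L, T = 405 K.
Step 2 (isobaric): W = PΔV = (222.1 kPa)(14.7 − 32.9 L) = -4043 J.
W_total = 8209 − 4043 = 4166 J.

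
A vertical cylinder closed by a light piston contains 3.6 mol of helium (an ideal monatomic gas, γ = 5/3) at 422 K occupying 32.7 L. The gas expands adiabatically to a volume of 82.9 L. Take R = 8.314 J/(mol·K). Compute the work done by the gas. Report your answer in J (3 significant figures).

W ≈ 8760 J

Adiabatic: TV^(γ−1) = const with γ = 5/3.
T₂ = T₁ (V₁/V₂)^(γ−1) = 422 × (32.7/82.9)^0.667 = 422 × 0.5379 = 227 K.
W_by = nCᵥ(T₁ − T₂) = (3.6)(12.47)(422 − 227) = 8756 J.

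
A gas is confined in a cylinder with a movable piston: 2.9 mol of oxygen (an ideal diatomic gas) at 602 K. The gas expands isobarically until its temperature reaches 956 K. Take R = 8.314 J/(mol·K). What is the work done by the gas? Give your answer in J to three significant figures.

W ≈ 8540 J

Isobaric: W = P ΔV = nR ΔT.
W = (2.9)(8.314)(956 − 602) = 8535 J.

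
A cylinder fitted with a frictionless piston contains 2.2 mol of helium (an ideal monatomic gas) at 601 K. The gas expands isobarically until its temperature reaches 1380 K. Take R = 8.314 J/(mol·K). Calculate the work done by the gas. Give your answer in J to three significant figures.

Isobaric: W = P ΔV = nR ΔT.
W = (2.2)(8.314)(1380 − 601) = 14249 J.

W ≈ 14200 J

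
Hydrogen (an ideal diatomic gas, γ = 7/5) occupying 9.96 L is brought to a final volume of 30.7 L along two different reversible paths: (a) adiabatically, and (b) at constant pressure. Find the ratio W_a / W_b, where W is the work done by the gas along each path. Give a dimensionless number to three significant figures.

W_a / W_b ≈ 0.435

Path (a) adiabatic: W = P₁V₁(1 − (V₁/V₂)^(γ−1))/(γ−1) → W_a/(P₁V₁) = 0.9064.
Path (b) isobaric: W = P₁(V₂ − V₁) → W_b/(P₁V₁) = 2.082.
W_a / W_b = 0.9064 / 2.082 = 0.4353.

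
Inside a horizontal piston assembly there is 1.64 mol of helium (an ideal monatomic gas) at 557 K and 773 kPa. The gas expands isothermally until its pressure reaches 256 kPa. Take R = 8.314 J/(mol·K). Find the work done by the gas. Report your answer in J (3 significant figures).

Isothermal process: W = nRT ln(V₂/V₁) = nRT ln(P₁/P₂).
W = (1.64)(8.314)(557) × ln(773/256)
  = 7595 × ln(3.02) = 7595 × 1.105
W_by_gas = 8393 J.

W ≈ 8390 J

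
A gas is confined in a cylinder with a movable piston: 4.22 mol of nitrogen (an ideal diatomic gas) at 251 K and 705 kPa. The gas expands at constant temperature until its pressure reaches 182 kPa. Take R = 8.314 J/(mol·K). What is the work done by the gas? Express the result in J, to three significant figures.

W ≈ 11900 J

Isothermal process: W = nRT ln(V₂/V₁) = nRT ln(P₁/P₂).
W = (4.22)(8.314)(251) × ln(705/182)
  = 8806 × ln(3.874) = 8806 × 1.354
W_by_gas = 11925 J.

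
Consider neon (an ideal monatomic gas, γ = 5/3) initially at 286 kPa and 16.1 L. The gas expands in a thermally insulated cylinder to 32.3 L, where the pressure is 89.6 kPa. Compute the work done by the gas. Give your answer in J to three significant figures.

W ≈ 2570 J

Adiabatic: W = (P₁V₁ − P₂V₂)/(γ − 1) with γ = 5/3.
P₁V₁ = 4605 J, P₂V₂ = 2894 J.
W = (4605 − 2894) / 0.6667 = 2566 J.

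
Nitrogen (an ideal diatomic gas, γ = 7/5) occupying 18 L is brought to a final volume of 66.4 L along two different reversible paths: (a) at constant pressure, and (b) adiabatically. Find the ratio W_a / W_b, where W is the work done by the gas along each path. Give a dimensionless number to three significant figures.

W_a / W_b ≈ 2.64

Path (a) isobaric: W = P₁(V₂ − V₁) → W_a/(P₁V₁) = 2.689.
Path (b) adiabatic: W = P₁V₁(1 − (V₁/V₂)^(γ−1))/(γ−1) → W_b/(P₁V₁) = 1.017.
W_a / W_b = 2.689 / 1.017 = 2.644.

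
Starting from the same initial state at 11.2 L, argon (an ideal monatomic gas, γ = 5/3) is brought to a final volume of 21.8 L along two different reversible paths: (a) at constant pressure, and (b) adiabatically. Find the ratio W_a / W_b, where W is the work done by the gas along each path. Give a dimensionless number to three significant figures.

W_a / W_b ≈ 1.76

Path (a) isobaric: W = P₁(V₂ − V₁) → W_a/(P₁V₁) = 0.9464.
Path (b) adiabatic: W = P₁V₁(1 − (V₁/V₂)^(γ−1))/(γ−1) → W_b/(P₁V₁) = 0.5378.
W_a / W_b = 0.9464 / 0.5378 = 1.76.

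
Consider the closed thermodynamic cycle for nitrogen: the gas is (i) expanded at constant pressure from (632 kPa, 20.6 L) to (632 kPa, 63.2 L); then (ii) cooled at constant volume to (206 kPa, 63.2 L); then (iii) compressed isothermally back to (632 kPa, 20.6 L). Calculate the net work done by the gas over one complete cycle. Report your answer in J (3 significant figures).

W_net ≈ 12300 J

Leg (i): W = PΔV = (632)(63.2 − 20.6) = 26923 J.
Leg (ii): W = 0.
Leg (iii): W = PᵢVᵢ ln(V_f/Vᵢ) = (13019) ln(20.6/63.2) = -14595 J.
W_net = 26923 − 14595 = 12329 J.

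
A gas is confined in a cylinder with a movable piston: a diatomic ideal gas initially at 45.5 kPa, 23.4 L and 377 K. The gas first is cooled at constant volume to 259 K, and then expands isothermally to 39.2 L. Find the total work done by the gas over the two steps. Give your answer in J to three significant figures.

Step 1 (isochoric): W = 0 (constant volume).
After step 1: P = 31.26 kPa (V unchanged).
Step 2 (isothermal): W = P₁V₁ ln(V₂/V₁) = (731.5) ln(39.2/23.4) = 377.4 J.
W_total = 0 + 377.4 = 377.4 J.

W_total ≈ 377 J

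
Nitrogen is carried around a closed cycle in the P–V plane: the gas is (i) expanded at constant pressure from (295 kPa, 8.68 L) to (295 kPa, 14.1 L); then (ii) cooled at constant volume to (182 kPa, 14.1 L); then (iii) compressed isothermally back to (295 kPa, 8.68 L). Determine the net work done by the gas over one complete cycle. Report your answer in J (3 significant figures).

W_net ≈ 354 J

Leg (i): W = PΔV = (295)(14.1 − 8.68) = 1599 J.
Leg (ii): W = 0.
Leg (iii): W = PᵢVᵢ ln(V_f/Vᵢ) = (2566) ln(8.68/14.1) = -1245 J.
W_net = 1599 − 1245 = 353.9 J.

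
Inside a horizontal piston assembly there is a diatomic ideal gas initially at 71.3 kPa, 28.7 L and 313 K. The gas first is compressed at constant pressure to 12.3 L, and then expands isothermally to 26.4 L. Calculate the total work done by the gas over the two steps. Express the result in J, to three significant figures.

Step 1 (isobaric): W = PΔV = (71.3 kPa)(12.3 − 28.7 L) = -1169 J.
After step 1: P = 71.3 kPa, V = 12.3 L, T = 134.1 K.
Step 2 (isothermal): W = P₁V₁ ln(V₂/V₁) = (877) ln(26.4/12.3) = 669.8 J.
W_total = -1169 + 669.8 = -499.5 J.

W_total ≈ -500 J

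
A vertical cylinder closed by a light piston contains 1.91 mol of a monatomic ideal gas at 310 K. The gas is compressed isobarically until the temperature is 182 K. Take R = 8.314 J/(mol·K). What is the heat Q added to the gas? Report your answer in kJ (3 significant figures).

Isobaric: W = nRΔT = (1.91)(8.314)(-128) = -2033 J.
ΔU = nCᵥΔT with Cᵥ = 3R/2: ΔU = (1.91)(12.47)(-128) = -3049 J.
Q = ΔU + W = -3049 − 2033 = -5082 J.

Q ≈ -5.08 kJ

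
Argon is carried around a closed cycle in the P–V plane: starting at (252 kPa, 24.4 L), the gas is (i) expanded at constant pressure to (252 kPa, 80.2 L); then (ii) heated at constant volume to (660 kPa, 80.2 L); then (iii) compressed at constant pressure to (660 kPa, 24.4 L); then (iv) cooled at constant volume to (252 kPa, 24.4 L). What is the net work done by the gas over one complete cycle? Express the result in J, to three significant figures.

W_net ≈ -22800 J

Constant-volume legs do no work.
W(i) = (252)(80.2 − 24.4) = 14062 J; W(iii) = (660)(24.4 − 80.2) = -36828 J.
W_net = 14062 − 36828 = -22766 J (the counter-clockwise enclosed area).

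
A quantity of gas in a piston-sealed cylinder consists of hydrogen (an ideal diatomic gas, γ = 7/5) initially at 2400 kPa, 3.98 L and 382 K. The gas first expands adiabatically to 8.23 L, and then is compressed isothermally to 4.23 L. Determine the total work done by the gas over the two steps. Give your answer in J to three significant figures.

Step 1 (adiabatic): W = (P₁V₁ − P₂V₂)/(γ−1) = (9552 − 7143)/0.4 = 6022 J.
After step 1: P = 867.9 kPa, V = 8.23 L, T = 285.7 K.
Step 2 (isothermal): W = P₁V₁ ln(V₂/V₁) = (7143) ln(4.23/8.23) = -4754 J.
W_total = 6022 − 4754 = 1268 J.

W_total ≈ 1270 J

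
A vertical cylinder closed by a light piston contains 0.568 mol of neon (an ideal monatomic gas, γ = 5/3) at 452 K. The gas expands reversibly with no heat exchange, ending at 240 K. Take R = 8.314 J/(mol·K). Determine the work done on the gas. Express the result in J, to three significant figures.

Adiabatic ⇒ Q = 0, so W_by = −ΔU = nCᵥ(T₁ − T₂).
Cᵥ = 3R/2 = 12.47 J/(mol·K).
W = (0.568)(12.47)(452 − 240) = 1502 J.
Work on gas = −W_by = -1502 J.

W ≈ -1500 J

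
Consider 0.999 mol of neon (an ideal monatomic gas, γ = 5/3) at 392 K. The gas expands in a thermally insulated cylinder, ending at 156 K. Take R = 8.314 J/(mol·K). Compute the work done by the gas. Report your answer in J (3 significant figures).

W ≈ 2940 J

Adiabatic ⇒ Q = 0, so W_by = −ΔU = nCᵥ(T₁ − T₂).
Cᵥ = 3R/2 = 12.47 J/(mol·K).
W = (0.999)(12.47)(392 − 156) = 2940 J.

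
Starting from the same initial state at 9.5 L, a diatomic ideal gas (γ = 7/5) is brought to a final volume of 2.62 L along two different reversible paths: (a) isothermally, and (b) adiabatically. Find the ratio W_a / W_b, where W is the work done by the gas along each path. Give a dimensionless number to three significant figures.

W_a / W_b ≈ 0.764

Path (a) isothermal: W = P₁V₁ ln(V₂/V₁) → W_a/(P₁V₁) = -1.288.
Path (b) adiabatic: W = P₁V₁(1 − (V₁/V₂)^(γ−1))/(γ−1) → W_b/(P₁V₁) = -1.685.
W_a / W_b = -1.288 / -1.685 = 0.7644.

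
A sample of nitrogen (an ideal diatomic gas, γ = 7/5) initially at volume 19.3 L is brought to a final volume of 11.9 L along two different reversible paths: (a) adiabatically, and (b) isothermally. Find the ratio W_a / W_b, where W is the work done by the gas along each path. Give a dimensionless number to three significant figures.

W_a / W_b ≈ 1.10

Path (a) adiabatic: W = P₁V₁(1 − (V₁/V₂)^(γ−1))/(γ−1) → W_a/(P₁V₁) = -0.5335.
Path (b) isothermal: W = P₁V₁ ln(V₂/V₁) → W_b/(P₁V₁) = -0.4836.
W_a / W_b = -0.5335 / -0.4836 = 1.103.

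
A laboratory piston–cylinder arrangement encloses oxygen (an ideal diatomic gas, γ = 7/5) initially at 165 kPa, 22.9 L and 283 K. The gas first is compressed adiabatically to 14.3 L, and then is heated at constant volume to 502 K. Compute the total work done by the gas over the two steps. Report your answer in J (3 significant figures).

W_total ≈ -1960 J

Step 1 (adiabatic): W = (P₁V₁ − P₂V₂)/(γ−1) = (3778 − 4562)/0.4 = -1958 J.
Step 2 (isochoric): W = 0 (constant volume).
W_total = -1958 + 0 = -1958 J.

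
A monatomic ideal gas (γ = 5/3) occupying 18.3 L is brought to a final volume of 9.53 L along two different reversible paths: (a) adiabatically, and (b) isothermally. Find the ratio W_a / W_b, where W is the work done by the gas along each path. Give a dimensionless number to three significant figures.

W_a / W_b ≈ 1.25

Path (a) adiabatic: W = P₁V₁(1 − (V₁/V₂)^(γ−1))/(γ−1) → W_a/(P₁V₁) = -0.8174.
Path (b) isothermal: W = P₁V₁ ln(V₂/V₁) → W_b/(P₁V₁) = -0.6525.
W_a / W_b = -0.8174 / -0.6525 = 1.253.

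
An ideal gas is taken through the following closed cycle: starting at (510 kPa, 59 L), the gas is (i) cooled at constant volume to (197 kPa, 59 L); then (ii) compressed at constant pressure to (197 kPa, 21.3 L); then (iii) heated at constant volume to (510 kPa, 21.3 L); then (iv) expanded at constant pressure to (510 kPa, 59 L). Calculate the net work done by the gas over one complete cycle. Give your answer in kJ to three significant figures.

W_net ≈ 11.8 kJ

Constant-volume legs do no work.
W(ii) = (197)(21.3 − 59) = -7427 J; W(iv) = (510)(59 − 21.3) = 19227 J.
W_net = -7427 + 19227 = 11800 J (the clockwise enclosed area).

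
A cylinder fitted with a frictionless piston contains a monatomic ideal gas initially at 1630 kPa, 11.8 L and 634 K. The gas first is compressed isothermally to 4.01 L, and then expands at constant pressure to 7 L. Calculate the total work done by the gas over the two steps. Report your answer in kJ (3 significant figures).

Step 1 (isothermal): W = P₁V₁ ln(V₂/V₁) = (19234) ln(4.01/11.8) = -20759 J.
After step 1: P = 4797 kPa, V = 4.01 L, T = 634 K.
Step 2 (isobaric): W = PΔV = (4797 kPa)(7 − 4.01 L) = 14342 J.
W_total = -20759 + 14342 = -6418 J.

W_total ≈ -6.42 kJ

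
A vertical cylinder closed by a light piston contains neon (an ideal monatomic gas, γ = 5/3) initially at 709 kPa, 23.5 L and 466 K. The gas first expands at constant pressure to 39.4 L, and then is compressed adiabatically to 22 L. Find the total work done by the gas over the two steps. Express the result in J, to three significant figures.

Step 1 (isobaric): W = PΔV = (709 kPa)(39.4 − 23.5 L) = 11273 J.
After step 1: P = 709 kPa, V = 39.4 L, T = 781.3 K.
Step 2 (adiabatic): W = (P₁V₁ − P₂V₂)/(γ−1) = (27935 − 41196)/0.667 = -19893 J.
W_total = 11273 − 19893 = -8619 J.

W_total ≈ -8620 J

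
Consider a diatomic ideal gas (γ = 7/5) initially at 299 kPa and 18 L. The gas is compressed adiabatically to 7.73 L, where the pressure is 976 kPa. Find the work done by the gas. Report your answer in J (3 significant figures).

W ≈ -5410 J

Adiabatic: W = (P₁V₁ − P₂V₂)/(γ − 1) with γ = 7/5.
P₁V₁ = 5382 J, P₂V₂ = 7544 J.
W = (5382 − 7544) / 0.4 = -5406 J.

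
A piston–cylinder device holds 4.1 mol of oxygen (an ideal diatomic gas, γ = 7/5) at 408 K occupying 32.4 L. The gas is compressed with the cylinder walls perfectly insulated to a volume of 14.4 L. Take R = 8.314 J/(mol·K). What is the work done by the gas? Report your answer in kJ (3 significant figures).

Adiabatic: TV^(γ−1) = const with γ = 7/5.
T₂ = T₁ (V₁/V₂)^(γ−1) = 408 × (32.4/14.4)^0.4 = 408 × 1.383 = 564.3 K.
W_by = nCᵥ(T₁ − T₂) = (4.1)(20.79)(408 − 564.3) = -13322 J.

W ≈ -13.3 kJ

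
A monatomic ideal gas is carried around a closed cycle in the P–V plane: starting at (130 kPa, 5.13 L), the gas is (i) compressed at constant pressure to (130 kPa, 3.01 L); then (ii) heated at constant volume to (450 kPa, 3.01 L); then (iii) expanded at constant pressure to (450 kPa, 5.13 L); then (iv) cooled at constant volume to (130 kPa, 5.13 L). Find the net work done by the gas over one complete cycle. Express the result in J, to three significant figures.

Constant-volume legs do no work.
W(i) = (130)(3.01 − 5.13) = -275.6 J; W(iii) = (450)(5.13 − 3.01) = 954 J.
W_net = -275.6 + 954 = 678.4 J (the clockwise enclosed area).

W_net ≈ 678 J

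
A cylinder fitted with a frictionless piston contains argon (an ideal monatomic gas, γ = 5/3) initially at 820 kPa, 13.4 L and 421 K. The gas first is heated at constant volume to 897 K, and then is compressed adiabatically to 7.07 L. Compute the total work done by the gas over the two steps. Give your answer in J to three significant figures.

W_total ≈ -18700 J

Step 1 (isochoric): W = 0 (constant volume).
After step 1: P = 1747 kPa (V unchanged).
Step 2 (adiabatic): W = (P₁V₁ − P₂V₂)/(γ−1) = (23411 − 35855)/0.667 = -18666 J.
W_total = 0 − 18666 = -18666 J.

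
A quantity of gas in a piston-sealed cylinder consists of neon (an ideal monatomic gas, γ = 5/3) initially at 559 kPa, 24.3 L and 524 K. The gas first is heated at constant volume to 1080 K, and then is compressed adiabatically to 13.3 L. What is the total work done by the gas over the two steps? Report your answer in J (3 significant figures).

Step 1 (isochoric): W = 0 (constant volume).
After step 1: P = 1152 kPa (V unchanged).
Step 2 (adiabatic): W = (P₁V₁ − P₂V₂)/(γ−1) = (27997 − 41842)/0.667 = -20768 J.
W_total = 0 − 20768 = -20768 J.

W_total ≈ -20800 J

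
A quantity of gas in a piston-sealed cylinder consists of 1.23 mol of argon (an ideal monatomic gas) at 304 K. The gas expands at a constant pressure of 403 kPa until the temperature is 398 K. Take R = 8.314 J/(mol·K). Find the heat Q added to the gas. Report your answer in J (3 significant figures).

Isobaric: W = nRΔT = (1.23)(8.314)(94) = 961.3 J.
ΔU = nCᵥΔT with Cᵥ = 3R/2: ΔU = (1.23)(12.47)(94) = 1442 J.
Q = ΔU + W = 1442 + 961.3 = 2403 J.

Q ≈ 2400 J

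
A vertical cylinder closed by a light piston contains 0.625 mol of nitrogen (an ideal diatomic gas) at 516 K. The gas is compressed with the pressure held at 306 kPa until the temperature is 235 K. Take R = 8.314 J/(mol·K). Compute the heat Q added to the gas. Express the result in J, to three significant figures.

Q ≈ -5110 J

Isobaric: W = nRΔT = (0.625)(8.314)(-281) = -1460 J.
ΔU = nCᵥΔT with Cᵥ = 5R/2: ΔU = (0.625)(20.79)(-281) = -3650 J.
Q = ΔU + W = -3650 − 1460 = -5111 J.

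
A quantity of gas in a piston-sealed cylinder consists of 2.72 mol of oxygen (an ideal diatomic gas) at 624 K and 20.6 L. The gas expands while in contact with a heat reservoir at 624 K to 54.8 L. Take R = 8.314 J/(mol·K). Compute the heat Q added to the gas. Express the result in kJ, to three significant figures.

Isothermal ⇒ ΔU = 0, so Q = W = nRT ln(V₂/V₁).
Q = (2.72)(8.314)(624) ln(54.8/20.6) = 14111 × 0.9784 = 13806 J.

Q ≈ 13.8 kJ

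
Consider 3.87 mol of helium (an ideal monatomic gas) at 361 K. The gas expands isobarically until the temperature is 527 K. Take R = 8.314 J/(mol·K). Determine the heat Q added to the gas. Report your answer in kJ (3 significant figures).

Q ≈ 13.4 kJ

Isobaric: W = nRΔT = (3.87)(8.314)(166) = 5341 J.
ΔU = nCᵥΔT with Cᵥ = 3R/2: ΔU = (3.87)(12.47)(166) = 8012 J.
Q = ΔU + W = 8012 + 5341 = 13353 J.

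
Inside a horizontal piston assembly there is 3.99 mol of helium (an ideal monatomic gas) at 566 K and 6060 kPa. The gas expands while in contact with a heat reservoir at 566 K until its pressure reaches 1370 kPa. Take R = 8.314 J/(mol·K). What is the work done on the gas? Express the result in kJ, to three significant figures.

W ≈ -27.9 kJ

Isothermal process: W = nRT ln(V₂/V₁) = nRT ln(P₁/P₂).
W = (3.99)(8.314)(566) × ln(6060/1370)
  = 18776 × ln(4.423) = 18776 × 1.487
W_by_gas = 27918 J; work on gas = −W_by = -27918 J.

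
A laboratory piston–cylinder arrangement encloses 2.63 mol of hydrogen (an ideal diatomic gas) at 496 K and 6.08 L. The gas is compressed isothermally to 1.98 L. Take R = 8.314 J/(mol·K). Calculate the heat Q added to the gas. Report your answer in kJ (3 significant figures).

Isothermal ⇒ ΔU = 0, so Q = W = nRT ln(V₂/V₁).
Q = (2.63)(8.314)(496) ln(1.98/6.08) = 10845 × -1.122 = -12168 J.

Q ≈ -12.2 kJ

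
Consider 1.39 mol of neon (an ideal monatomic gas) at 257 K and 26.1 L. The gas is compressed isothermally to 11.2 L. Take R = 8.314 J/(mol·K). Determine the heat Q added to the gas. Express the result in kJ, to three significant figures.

Q ≈ -2.51 kJ

Isothermal ⇒ ΔU = 0, so Q = W = nRT ln(V₂/V₁).
Q = (1.39)(8.314)(257) ln(11.2/26.1) = 2970 × -0.846 = -2513 J.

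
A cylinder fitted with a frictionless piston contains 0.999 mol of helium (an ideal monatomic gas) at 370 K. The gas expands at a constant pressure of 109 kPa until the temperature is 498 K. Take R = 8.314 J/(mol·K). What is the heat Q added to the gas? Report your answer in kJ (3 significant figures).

Q ≈ 2.66 kJ

Isobaric: W = nRΔT = (0.999)(8.314)(128) = 1063 J.
ΔU = nCᵥΔT with Cᵥ = 3R/2: ΔU = (0.999)(12.47)(128) = 1595 J.
Q = ΔU + W = 1595 + 1063 = 2658 J.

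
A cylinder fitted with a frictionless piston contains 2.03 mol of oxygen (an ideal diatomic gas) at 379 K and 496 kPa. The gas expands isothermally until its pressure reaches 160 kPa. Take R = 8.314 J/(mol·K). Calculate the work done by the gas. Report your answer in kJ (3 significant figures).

Isothermal process: W = nRT ln(V₂/V₁) = nRT ln(P₁/P₂).
W = (2.03)(8.314)(379) × ln(496/160)
  = 6397 × ln(3.1) = 6397 × 1.131
W_by_gas = 7237 J.

W ≈ 7.24 kJ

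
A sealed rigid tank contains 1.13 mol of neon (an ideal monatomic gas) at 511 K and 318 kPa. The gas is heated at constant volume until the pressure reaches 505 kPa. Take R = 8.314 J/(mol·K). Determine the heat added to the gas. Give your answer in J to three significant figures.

Q ≈ 4230 J

Constant volume ⇒ W = 0, so Q = ΔU = nCᵥΔT with Cᵥ = 3R/2 = 12.47 J/(mol·K).
At constant V, T₂/T₁ = P₂/P₁ ⇒ ΔT = T₁(P₂/P₁ − 1) = 511·(505/318 − 1) = 300.5 K.
ΔU = (1.13)(12.47)(300.5) = 4235 J.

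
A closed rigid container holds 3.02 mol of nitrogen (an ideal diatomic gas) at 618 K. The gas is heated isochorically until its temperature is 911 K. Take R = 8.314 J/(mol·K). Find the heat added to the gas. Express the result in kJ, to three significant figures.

Q ≈ 18.4 kJ

Constant volume ⇒ W = 0, so Q = ΔU = nCᵥΔT with Cᵥ = 5R/2 = 20.79 J/(mol·K).
ΔU = (3.02)(20.79)(911 − 618) = 18392 J.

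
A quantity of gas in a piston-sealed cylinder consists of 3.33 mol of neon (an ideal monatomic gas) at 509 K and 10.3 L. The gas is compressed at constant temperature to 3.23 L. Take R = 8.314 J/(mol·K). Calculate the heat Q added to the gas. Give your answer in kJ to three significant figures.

Q ≈ -16.3 kJ

Isothermal ⇒ ΔU = 0, so Q = W = nRT ln(V₂/V₁).
Q = (3.33)(8.314)(509) ln(3.23/10.3) = 14092 × -1.16 = -16342 J.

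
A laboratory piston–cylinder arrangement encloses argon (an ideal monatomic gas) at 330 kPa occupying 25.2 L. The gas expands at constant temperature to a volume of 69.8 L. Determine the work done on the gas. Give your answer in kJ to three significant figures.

Isothermal: W = nRT ln(V₂/V₁) = P₁V₁ ln(V₂/V₁).
P₁V₁ = (330 kPa)(25.2 L) = 8316 J.
W = 8316 × ln(69.8/25.2) = 8316 × 1.019
W_by_gas = 8472 J; work on gas = −W_by = -8472 J.

W ≈ -8.47 kJ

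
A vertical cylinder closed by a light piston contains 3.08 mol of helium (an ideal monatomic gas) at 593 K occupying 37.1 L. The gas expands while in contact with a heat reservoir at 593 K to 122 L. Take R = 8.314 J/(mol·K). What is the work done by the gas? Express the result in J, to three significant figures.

W ≈ 18100 J

Isothermal: W = nRT ln(V₂/V₁).
W = (3.08)(8.314)(593) × ln(122/37.1)
  = 15185 × 1.19
W_by_gas = 18076 J.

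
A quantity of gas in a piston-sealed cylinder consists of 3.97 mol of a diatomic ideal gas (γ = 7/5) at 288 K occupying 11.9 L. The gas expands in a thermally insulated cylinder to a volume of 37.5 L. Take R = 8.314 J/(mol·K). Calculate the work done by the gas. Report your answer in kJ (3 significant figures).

W ≈ 8.75 kJ

Adiabatic: TV^(γ−1) = const with γ = 7/5.
T₂ = T₁ (V₁/V₂)^(γ−1) = 288 × (11.9/37.5)^0.4 = 288 × 0.6318 = 182 K.
W_by = nCᵥ(T₁ − T₂) = (3.97)(20.79)(288 − 182) = 8749 J.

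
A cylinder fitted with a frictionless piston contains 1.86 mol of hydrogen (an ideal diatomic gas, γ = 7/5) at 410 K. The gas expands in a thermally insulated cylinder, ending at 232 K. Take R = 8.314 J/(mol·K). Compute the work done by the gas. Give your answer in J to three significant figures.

W ≈ 6880 J

Adiabatic ⇒ Q = 0, so W_by = −ΔU = nCᵥ(T₁ − T₂).
Cᵥ = 5R/2 = 20.79 J/(mol·K).
W = (1.86)(20.79)(410 − 232) = 6881 J.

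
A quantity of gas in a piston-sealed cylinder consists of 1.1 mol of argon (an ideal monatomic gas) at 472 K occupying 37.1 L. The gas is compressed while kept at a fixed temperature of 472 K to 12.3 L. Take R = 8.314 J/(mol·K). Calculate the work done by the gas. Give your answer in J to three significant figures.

W ≈ -4770 J

Isothermal: W = nRT ln(V₂/V₁).
W = (1.1)(8.314)(472) × ln(12.3/37.1)
  = 4317 × -1.104
W_by_gas = -4766 J.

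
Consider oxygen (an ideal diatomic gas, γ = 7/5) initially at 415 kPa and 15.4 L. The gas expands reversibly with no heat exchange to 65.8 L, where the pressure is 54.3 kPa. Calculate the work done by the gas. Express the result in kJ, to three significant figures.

Adiabatic: W = (P₁V₁ − P₂V₂)/(γ − 1) with γ = 7/5.
P₁V₁ = 6391 J, P₂V₂ = 3573 J.
W = (6391 − 3573) / 0.4 = 7045 J.

W ≈ 7.05 kJ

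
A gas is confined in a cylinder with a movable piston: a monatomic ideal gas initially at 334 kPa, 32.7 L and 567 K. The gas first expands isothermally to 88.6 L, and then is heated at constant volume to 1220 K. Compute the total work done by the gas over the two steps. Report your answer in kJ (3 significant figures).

W_total ≈ 10.9 kJ

Step 1 (isothermal): W = P₁V₁ ln(V₂/V₁) = (10922) ln(88.6/32.7) = 10886 J.
Step 2 (isochoric): W = 0 (constant volume).
W_total = 10886 + 0 = 10886 J.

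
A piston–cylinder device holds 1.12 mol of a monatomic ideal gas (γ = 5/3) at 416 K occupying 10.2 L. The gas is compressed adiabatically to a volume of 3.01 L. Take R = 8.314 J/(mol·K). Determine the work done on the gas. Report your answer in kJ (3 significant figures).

Adiabatic: TV^(γ−1) = const with γ = 5/3.
T₂ = T₁ (V₁/V₂)^(γ−1) = 416 × (10.2/3.01)^0.667 = 416 × 2.256 = 938.5 K.
W_by = nCᵥ(T₁ − T₂) = (1.12)(12.47)(416 − 938.5) = -7298 J.
Work on gas = −W_by = 7298 J.

W ≈ 7.30 kJ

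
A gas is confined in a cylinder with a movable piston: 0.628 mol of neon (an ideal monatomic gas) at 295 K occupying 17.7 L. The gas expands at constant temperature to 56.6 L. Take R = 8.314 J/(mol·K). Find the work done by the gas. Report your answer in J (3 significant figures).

W ≈ 1790 J

Isothermal: W = nRT ln(V₂/V₁).
W = (0.628)(8.314)(295) × ln(56.6/17.7)
  = 1540 × 1.162
W_by_gas = 1790 J.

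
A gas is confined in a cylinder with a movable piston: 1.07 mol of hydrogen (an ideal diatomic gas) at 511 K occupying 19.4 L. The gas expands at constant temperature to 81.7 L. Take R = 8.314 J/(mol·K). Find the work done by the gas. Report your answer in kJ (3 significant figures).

W ≈ 6.54 kJ

Isothermal: W = nRT ln(V₂/V₁).
W = (1.07)(8.314)(511) × ln(81.7/19.4)
  = 4546 × 1.438
W_by_gas = 6536 J.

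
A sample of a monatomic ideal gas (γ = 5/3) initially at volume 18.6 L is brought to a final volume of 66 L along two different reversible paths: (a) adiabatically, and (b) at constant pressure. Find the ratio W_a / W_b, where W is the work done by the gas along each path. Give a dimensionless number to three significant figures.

Path (a) adiabatic: W = P₁V₁(1 − (V₁/V₂)^(γ−1))/(γ−1) → W_a/(P₁V₁) = 0.8552.
Path (b) isobaric: W = P₁(V₂ − V₁) → W_b/(P₁V₁) = 2.548.
W_a / W_b = 0.8552 / 2.548 = 0.3356.

W_a / W_b ≈ 0.336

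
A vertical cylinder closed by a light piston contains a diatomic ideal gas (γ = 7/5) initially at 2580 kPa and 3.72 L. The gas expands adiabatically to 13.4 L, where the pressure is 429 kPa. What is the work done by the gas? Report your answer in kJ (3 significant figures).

Adiabatic: W = (P₁V₁ − P₂V₂)/(γ − 1) with γ = 7/5.
P₁V₁ = 9598 J, P₂V₂ = 5749 J.
W = (9598 − 5749) / 0.4 = 9623 J.

W ≈ 9.62 kJ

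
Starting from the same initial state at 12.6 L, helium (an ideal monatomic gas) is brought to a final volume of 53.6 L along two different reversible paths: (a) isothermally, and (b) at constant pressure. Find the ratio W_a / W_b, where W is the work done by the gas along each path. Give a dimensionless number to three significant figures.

Path (a) isothermal: W = P₁V₁ ln(V₂/V₁) → W_a/(P₁V₁) = 1.448.
Path (b) isobaric: W = P₁(V₂ − V₁) → W_b/(P₁V₁) = 3.254.
W_a / W_b = 1.448 / 3.254 = 0.4449.

W_a / W_b ≈ 0.445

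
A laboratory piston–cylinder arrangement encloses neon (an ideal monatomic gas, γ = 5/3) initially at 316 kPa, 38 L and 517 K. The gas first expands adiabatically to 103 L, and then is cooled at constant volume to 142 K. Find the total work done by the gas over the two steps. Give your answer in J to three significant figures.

W_total ≈ 8750 J

Step 1 (adiabatic): W = (P₁V₁ − P₂V₂)/(γ−1) = (12008 − 6177)/0.667 = 8747 J.
Step 2 (isochoric): W = 0 (constant volume).
W_total = 8747 + 0 = 8747 J.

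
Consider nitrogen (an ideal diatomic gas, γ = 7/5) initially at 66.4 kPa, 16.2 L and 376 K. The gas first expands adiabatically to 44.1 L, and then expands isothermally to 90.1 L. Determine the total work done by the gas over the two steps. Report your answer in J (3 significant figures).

W_total ≈ 1400 J

Step 1 (adiabatic): W = (P₁V₁ − P₂V₂)/(γ−1) = (1076 − 720.6)/0.4 = 887.6 J.
After step 1: P = 16.34 kPa, V = 44.1 L, T = 251.9 K.
Step 2 (isothermal): W = P₁V₁ ln(V₂/V₁) = (720.6) ln(90.1/44.1) = 514.9 J.
W_total = 887.6 + 514.9 = 1402 J.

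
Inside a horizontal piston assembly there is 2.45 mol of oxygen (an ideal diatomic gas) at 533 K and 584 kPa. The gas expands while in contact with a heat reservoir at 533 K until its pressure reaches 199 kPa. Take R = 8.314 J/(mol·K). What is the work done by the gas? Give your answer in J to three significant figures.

Isothermal process: W = nRT ln(V₂/V₁) = nRT ln(P₁/P₂).
W = (2.45)(8.314)(533) × ln(584/199)
  = 10857 × ln(2.935) = 10857 × 1.077
W_by_gas = 11688 J.

W ≈ 11700 J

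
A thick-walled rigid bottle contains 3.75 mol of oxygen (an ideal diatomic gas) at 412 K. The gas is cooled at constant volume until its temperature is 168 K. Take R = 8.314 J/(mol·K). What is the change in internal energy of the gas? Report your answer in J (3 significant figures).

ΔU ≈ -19000 J

Constant volume ⇒ W = 0, so Q = ΔU = nCᵥΔT with Cᵥ = 5R/2 = 20.79 J/(mol·K).
ΔU = (3.75)(20.79)(168 − 412) = -19018 J.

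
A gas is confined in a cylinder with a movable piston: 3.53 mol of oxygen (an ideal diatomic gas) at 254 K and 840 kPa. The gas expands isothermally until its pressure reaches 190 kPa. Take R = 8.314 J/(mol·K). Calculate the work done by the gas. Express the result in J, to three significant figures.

Isothermal process: W = nRT ln(V₂/V₁) = nRT ln(P₁/P₂).
W = (3.53)(8.314)(254) × ln(840/190)
  = 7454 × ln(4.421) = 7454 × 1.486
W_by_gas = 11080 J.

W ≈ 11100 J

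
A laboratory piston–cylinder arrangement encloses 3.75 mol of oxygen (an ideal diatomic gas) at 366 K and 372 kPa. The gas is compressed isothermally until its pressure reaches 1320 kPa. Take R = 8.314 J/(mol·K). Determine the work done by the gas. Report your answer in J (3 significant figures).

Isothermal process: W = nRT ln(V₂/V₁) = nRT ln(P₁/P₂).
W = (3.75)(8.314)(366) × ln(372/1320)
  = 11411 × ln(0.2818) = 11411 × -1.266
W_by_gas = -14452 J.

W ≈ -14500 J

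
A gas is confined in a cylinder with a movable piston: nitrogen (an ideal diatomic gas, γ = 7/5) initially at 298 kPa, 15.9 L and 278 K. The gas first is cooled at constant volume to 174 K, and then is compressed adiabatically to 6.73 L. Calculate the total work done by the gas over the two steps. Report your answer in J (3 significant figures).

Step 1 (isochoric): W = 0 (constant volume).
After step 1: P = 186.5 kPa (V unchanged).
Step 2 (adiabatic): W = (P₁V₁ − P₂V₂)/(γ−1) = (2966 − 4183)/0.4 = -3043 J.
W_total = 0 − 3043 = -3043 J.

W_total ≈ -3040 J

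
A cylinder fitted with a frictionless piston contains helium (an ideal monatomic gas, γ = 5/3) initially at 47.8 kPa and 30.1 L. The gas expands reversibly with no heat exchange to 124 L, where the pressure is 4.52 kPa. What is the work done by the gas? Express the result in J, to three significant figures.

W ≈ 1320 J

Adiabatic: W = (P₁V₁ − P₂V₂)/(γ − 1) with γ = 5/3.
P₁V₁ = 1439 J, P₂V₂ = 560.5 J.
W = (1439 − 560.5) / 0.6667 = 1317 J.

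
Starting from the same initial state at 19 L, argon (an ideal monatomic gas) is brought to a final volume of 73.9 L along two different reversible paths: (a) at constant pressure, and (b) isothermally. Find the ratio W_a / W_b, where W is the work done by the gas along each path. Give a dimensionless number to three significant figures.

W_a / W_b ≈ 2.13

Path (a) isobaric: W = P₁(V₂ − V₁) → W_a/(P₁V₁) = 2.889.
Path (b) isothermal: W = P₁V₁ ln(V₂/V₁) → W_b/(P₁V₁) = 1.358.
W_a / W_b = 2.889 / 1.358 = 2.127.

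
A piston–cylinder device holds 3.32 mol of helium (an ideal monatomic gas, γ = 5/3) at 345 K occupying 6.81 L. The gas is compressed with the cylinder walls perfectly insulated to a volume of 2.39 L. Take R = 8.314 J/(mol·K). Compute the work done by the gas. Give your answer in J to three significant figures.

W ≈ -14400 J

Adiabatic: TV^(γ−1) = const with γ = 5/3.
T₂ = T₁ (V₁/V₂)^(γ−1) = 345 × (6.81/2.39)^0.667 = 345 × 2.01 = 693.4 K.
W_by = nCᵥ(T₁ − T₂) = (3.32)(12.47)(345 − 693.4) = -14425 J.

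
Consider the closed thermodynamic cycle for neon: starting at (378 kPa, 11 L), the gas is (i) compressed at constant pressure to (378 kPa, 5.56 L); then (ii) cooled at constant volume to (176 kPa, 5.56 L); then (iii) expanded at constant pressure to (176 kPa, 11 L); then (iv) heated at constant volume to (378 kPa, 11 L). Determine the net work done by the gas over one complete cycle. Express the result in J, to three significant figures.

W_net ≈ -1100 J

Constant-volume legs do no work.
W(i) = (378)(5.56 − 11) = -2056 J; W(iii) = (176)(11 − 5.56) = 957.4 J.
W_net = -2056 + 957.4 = -1099 J (the counter-clockwise enclosed area).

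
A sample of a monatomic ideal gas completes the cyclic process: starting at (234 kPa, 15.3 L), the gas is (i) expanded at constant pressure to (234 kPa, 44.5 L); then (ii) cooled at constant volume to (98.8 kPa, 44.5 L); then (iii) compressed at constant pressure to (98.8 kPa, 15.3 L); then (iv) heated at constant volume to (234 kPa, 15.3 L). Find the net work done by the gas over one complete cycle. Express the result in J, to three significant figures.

Constant-volume legs do no work.
W(i) = (234)(44.5 − 15.3) = 6833 J; W(iii) = (98.8)(15.3 − 44.5) = -2885 J.
W_net = 6833 − 2885 = 3948 J (the clockwise enclosed area).

W_net ≈ 3950 J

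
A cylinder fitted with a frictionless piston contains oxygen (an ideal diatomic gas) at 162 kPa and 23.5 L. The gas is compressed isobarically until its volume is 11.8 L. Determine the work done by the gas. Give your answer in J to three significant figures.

W ≈ -1900 J

Isobaric: W = P ΔV.
W = (162 kPa)(11.8 − 23.5 L) = (162)(-11.7) = -1895 J.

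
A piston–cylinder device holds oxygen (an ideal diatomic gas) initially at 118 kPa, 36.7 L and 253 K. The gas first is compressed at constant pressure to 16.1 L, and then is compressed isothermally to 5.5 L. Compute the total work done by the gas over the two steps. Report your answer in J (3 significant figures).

Step 1 (isobaric): W = PΔV = (118 kPa)(16.1 − 36.7 L) = -2431 J.
After step 1: P = 118 kPa, V = 16.1 L, T = 111 K.
Step 2 (isothermal): W = P₁V₁ ln(V₂/V₁) = (1900) ln(5.5/16.1) = -2041 J.
W_total = -2431 − 2041 = -4471 J.

W_total ≈ -4470 J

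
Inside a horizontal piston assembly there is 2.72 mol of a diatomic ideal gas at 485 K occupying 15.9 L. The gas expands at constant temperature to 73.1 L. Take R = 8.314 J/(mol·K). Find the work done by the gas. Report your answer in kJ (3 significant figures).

W ≈ 16.7 kJ

Isothermal: W = nRT ln(V₂/V₁).
W = (2.72)(8.314)(485) × ln(73.1/15.9)
  = 10968 × 1.526
W_by_gas = 16732 J.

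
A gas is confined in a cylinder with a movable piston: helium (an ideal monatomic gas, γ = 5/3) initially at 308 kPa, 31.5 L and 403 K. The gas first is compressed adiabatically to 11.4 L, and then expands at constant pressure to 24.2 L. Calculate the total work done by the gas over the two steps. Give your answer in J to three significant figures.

W_total ≈ 7350 J

Step 1 (adiabatic): W = (P₁V₁ − P₂V₂)/(γ−1) = (9702 − 19104)/0.667 = -14103 J.
After step 1: P = 1676 kPa, V = 11.4 L, T = 793.6 K.
Step 2 (isobaric): W = PΔV = (1676 kPa)(24.2 − 11.4 L) = 21450 J.
W_total = -14103 + 21450 = 7347 J.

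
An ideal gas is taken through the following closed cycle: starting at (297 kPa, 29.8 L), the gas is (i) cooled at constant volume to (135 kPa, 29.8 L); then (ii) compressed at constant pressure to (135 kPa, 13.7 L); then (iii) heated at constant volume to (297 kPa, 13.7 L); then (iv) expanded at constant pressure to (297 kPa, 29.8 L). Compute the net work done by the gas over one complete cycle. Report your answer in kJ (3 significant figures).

Constant-volume legs do no work.
W(ii) = (135)(13.7 − 29.8) = -2174 J; W(iv) = (297)(29.8 − 13.7) = 4782 J.
W_net = -2174 + 4782 = 2608 J (the clockwise enclosed area).

W_net ≈ 2.61 kJ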